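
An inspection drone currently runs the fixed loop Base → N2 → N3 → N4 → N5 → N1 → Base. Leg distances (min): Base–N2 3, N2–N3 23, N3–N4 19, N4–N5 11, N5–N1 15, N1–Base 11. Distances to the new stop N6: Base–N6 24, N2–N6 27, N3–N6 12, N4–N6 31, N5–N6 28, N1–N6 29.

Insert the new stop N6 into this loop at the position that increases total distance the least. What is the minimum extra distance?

Insertion cost between consecutive stops i–j is d(i,N6) + d(N6,j) − d(i,j):
  between Base and N2: 24 + 27 − 3 = 48
  between N2 and N3: 27 + 12 − 23 = 16
  between N3 and N4: 12 + 31 − 19 = 24
  between N4 and N5: 31 + 28 − 11 = 48
  between N5 and N1: 28 + 29 − 15 = 42
  between N1 and Base: 29 + 24 − 11 = 42
Cheapest insertion is between N2 and N3, adding 16.
New total = 82 + 16 = 98.

Adding 16 min by placing N6 on the N2–N3 leg.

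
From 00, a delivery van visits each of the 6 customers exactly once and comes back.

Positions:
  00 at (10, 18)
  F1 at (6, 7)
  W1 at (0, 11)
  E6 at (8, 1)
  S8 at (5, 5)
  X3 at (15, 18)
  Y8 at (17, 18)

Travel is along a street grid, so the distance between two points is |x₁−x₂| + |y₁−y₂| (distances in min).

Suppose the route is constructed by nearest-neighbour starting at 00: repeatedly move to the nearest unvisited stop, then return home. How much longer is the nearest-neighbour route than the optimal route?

00: X3=5, Y8=7, F1=15, W1=17, S8=18, E6=19 ⇒ X3
X3: Y8=2, F1=20, W1=22, S8=23, E6=24 ⇒ Y8
Y8: F1=22, W1=24, S8=25, E6=26 ⇒ F1
F1: S8=3, E6=8, W1=10 ⇒ S8
S8: E6=7, W1=11 ⇒ E6
E6: W1=18 ⇒ W1
NN route 00 → X3 → Y8 → F1 → S8 → E6 → W1 → 00 costs 74.
Optimal: 00 → W1 → F1 → S8 → E6 → X3 → Y8 → 00 costs 70 (by enumerating all 360 distinct tours).
Excess = 74 − 70 = 4.

4 min longer than the optimal tour.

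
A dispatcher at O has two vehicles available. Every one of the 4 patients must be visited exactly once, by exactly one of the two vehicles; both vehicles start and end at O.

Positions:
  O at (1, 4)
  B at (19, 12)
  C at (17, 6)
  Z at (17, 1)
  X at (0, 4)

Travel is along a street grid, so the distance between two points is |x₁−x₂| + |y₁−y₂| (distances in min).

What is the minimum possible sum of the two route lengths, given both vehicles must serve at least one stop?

Try each way of splitting the stops between the two vehicles (each non-empty) and, for each split, find the best tour for each vehicle:
  {B} + {C, Z, X}: 52 + 44 = 96
  {C} + {B, Z, X}: 36 + 60 = 96
  {B, C} + {Z, X}: 52 + 40 = 92
  {Z} + {B, C, X}: 38 + 54 = 92
  {B, Z} + {C, X}: 58 + 38 = 96
  {C, Z} + {B, X}: 42 + 54 = 96
  … (7 splits in total)
  {B, C, Z} + {X}: 58 + 2 = 60  ← best
Best: vehicle 1 O → B → C → Z → O = 58; vehicle 2 O → X → O = 2; combined 60.

Minimum combined distance: 60 min.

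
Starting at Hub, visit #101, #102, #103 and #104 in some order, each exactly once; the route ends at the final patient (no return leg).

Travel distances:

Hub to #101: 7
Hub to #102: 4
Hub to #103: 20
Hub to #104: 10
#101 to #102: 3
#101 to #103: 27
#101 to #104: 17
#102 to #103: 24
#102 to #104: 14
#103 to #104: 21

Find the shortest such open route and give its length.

There are 4! = 24 possible orderings.
Hub → #101 → #102 → #103 → #104: 7+3+24+21 = 55
Hub → #101 → #102 → #104 → #103: 7+3+14+21 = 45
Hub → #101 → #103 → #102 → #104: 7+27+24+14 = 72
Hub → #101 → #103 → #104 → #102: 7+27+21+14 = 69
Hub → #101 → #104 → #102 → #103: 7+17+14+24 = 62
Hub → #101 → #104 → #103 → #102: 7+17+21+24 = 69
Hub → #102 → #101 → #103 → #104: 4+3+27+21 = 55
Hub → #102 → #101 → #104 → #103: 4+3+17+21 = 45
Hub → #102 → #103 → #101 → #104: 4+24+27+17 = 72
Hub → #102 → #103 → #104 → #101: 4+24+21+17 = 66
Hub → #102 → #104 → #101 → #103: 4+14+17+27 = 62
Hub → #102 → #104 → #103 → #101: 4+14+21+27 = 66
Hub → #103 → #101 → #102 → #104: 20+27+3+14 = 64
Hub → #103 → #101 → #104 → #102: 20+27+17+14 = 78
… (10 more)
The minimum is 45.
One shortest path: Hub → #101 → #102 → #104 → #103.

Shortest open route: 45.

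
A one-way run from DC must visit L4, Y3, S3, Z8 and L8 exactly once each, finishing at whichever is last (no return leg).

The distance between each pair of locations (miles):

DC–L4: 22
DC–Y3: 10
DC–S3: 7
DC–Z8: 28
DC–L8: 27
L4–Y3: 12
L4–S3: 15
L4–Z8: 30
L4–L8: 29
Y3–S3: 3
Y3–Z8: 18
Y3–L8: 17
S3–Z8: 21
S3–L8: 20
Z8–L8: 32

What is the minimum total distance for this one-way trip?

83 miles — the minimum one-way total.

There are 5! = 120 possible orderings.
DC - L4 - Y3 - S3 - Z8 - L8: 22+12+3+21+32 = 90
DC - L4 - Y3 - S3 - L8 - Z8: 22+12+3+20+32 = 89
DC - L4 - Y3 - Z8 - S3 - L8: 22+12+18+21+20 = 93
DC - L4 - Y3 - Z8 - L8 - S3: 22+12+18+32+20 = 104
DC - L4 - Y3 - L8 - S3 - Z8: 22+12+17+20+21 = 92
DC - L4 - Y3 - L8 - Z8 - S3: 22+12+17+32+21 = 104
DC - L4 - S3 - Y3 - Z8 - L8: 22+15+3+18+32 = 90
DC - L4 - S3 - Y3 - L8 - Z8: 22+15+3+17+32 = 89
DC - L4 - S3 - Z8 - Y3 - L8: 22+15+21+18+17 = 93
DC - L4 - S3 - Z8 - L8 - Y3: 22+15+21+32+17 = 107
DC - L4 - S3 - L8 - Y3 - Z8: 22+15+20+17+18 = 92
DC - L4 - S3 - L8 - Z8 - Y3: 22+15+20+32+18 = 107
DC - L4 - Z8 - Y3 - S3 - L8: 22+30+18+3+20 = 93
DC - L4 - Z8 - Y3 - L8 - S3: 22+30+18+17+20 = 107
… (106 more)
DC - S3 - L4 - Y3 - L8 - Z8: 7+15+12+17+32 = 83  ← best
The minimum is 83.
One shortest path: DC → S3 → L4 → Y3 → L8 → Z8.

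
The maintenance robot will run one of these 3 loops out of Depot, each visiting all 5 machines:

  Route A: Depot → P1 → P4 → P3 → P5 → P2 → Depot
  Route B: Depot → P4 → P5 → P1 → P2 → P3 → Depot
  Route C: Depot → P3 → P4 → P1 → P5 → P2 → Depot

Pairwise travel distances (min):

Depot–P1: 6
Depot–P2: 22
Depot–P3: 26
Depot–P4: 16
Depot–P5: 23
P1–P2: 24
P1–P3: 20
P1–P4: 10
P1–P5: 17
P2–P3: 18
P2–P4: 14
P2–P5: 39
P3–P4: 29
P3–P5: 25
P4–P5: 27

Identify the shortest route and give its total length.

Shortest is Route B, total 128 min.

Route A: 6 + 10 + 29 + 25 + 39 + 22 = 131
Route B: 16 + 27 + 17 + 24 + 18 + 26 = 128
Route C: 26 + 29 + 10 + 17 + 39 + 22 = 143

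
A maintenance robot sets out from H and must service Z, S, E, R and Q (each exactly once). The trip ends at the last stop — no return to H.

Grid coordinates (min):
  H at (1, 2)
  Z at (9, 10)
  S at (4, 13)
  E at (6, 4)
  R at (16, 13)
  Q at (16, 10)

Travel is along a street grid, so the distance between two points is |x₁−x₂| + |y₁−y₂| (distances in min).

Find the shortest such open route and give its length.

There are 5! = 120 possible orderings.
H → Z → S → E → R → Q: 16+8+11+19+3 = 57
H → Z → S → E → Q → R: 16+8+11+16+3 = 54
H → Z → S → R → E → Q: 16+8+12+19+16 = 71
H → Z → S → R → Q → E: 16+8+12+3+16 = 55
H → Z → S → Q → E → R: 16+8+15+16+19 = 74
H → Z → S → Q → R → E: 16+8+15+3+19 = 61
H → Z → E → S → R → Q: 16+9+11+12+3 = 51
H → Z → E → S → Q → R: 16+9+11+15+3 = 54
H → Z → E → R → S → Q: 16+9+19+12+15 = 71
H → Z → E → R → Q → S: 16+9+19+3+15 = 62
H → Z → E → Q → S → R: 16+9+16+15+12 = 68
H → Z → E → Q → R → S: 16+9+16+3+12 = 56
H → Z → R → S → E → Q: 16+10+12+11+16 = 65
H → Z → R → S → Q → E: 16+10+12+15+16 = 69
… (106 more)
H → E → S → Z → Q → R: 7+11+8+7+3 = 36  ← best
The minimum is 36.
One shortest path: H → E → S → Z → Q → R.

Minimum one-way distance = 36 min.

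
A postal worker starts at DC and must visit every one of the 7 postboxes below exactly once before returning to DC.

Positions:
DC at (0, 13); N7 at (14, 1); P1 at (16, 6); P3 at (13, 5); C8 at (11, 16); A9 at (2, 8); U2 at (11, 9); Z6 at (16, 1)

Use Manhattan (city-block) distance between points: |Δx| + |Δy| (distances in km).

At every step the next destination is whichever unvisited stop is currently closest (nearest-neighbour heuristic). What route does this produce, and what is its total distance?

Total distance 66 km via the nearest-neighbour route DC → A9 → U2 → P3 → P1 → Z6 → N7 → C8 → DC.

DC → [A9:7 / C8:14 / U2:15 / P3:21 / P1:23 / N7:26 / Z6:28] → A9 (7)
A9 → [U2:10 / P3:14 / P1:16 / C8:17 / N7:19 / Z6:21] → U2 (10)
U2 → [P3:6 / C8:7 / P1:8 / N7:11 / Z6:13] → P3 (6)
P3 → [P1:4 / N7:5 / Z6:7 / C8:13] → P1 (4)
P1 → [Z6:5 / N7:7 / C8:15] → Z6 (5)
Z6 → [N7:2 / C8:20] → N7 (2)
N7 → [C8:18] → C8 (18)
Return C8→DC: 14.
Total = 7 + 10 + 6 + 4 + 5 + 2 + 18 + 14 = 66.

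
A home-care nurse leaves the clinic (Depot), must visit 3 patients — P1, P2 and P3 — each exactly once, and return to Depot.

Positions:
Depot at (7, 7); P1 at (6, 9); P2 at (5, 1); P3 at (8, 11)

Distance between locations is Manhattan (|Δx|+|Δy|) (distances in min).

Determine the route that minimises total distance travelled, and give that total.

There are 3 distinct closed tours to check (reversals are equivalent).
Depot → P1 → P2 → P3 → Depot: 3+9+13+5 = 30
Depot → P1 → P3 → P2 → Depot: 3+4+13+8 = 28
Depot → P2 → P1 → P3 → Depot: 8+9+4+5 = 26
The minimum is 26.
One optimal route: Depot → P2 → P1 → P3 → Depot (or its reverse).

Shortest round trip = 26 min.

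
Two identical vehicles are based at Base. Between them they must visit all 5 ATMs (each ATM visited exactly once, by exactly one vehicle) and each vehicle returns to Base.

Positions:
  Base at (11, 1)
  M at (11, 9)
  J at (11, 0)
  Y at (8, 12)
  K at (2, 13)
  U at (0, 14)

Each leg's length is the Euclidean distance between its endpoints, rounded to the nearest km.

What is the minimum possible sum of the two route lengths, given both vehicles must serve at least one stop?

Check every non-empty split of the stops between the two vehicles; for each half take its own optimal tour:
  {M} + {J, Y, K, U}: 16 + 38 = 54
  {J} + {M, Y, K, U}: 2 + 37 = 39
  {M, J} + {Y, K, U}: 18 + 36 = 54
  {Y} + {M, J, K, U}: 22 + 39 = 61
  {M, Y} + {J, K, U}: 23 + 36 = 59
  {J, Y} + {M, K, U}: 24 + 37 = 61
  … (15 splits in total)
Best: vehicle 1 Base → J → Base = 2; vehicle 2 Base → M → Y → K → U → Base = 37; combined 39.

Minimum combined distance: 39 km.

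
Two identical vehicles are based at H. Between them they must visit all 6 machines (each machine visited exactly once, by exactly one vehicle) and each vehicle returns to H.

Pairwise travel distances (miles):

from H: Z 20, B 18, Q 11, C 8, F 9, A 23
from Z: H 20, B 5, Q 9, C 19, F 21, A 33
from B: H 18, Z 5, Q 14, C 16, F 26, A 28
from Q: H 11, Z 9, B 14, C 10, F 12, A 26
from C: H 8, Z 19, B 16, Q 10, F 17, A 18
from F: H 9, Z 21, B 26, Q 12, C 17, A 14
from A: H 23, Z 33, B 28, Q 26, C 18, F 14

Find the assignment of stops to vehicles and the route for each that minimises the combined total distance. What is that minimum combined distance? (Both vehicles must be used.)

There are 2^5 − 1 = 31 ways to divide the 6 stops into two non-empty groups. For each, the best each vehicle can do is its own shortest tour through its group:
  {Z} + {B, Q, C, F, A}: 40 + 82 = 122
  {B} + {Z, Q, C, F, A}: 36 + 80 = 116
  {Z, B} + {Q, C, F, A}: 43 + 62 = 105
  {Q} + {Z, B, C, F, A}: 22 + 82 = 104
  {Z, Q} + {B, C, F, A}: 40 + 75 = 115
  {B, Q} + {Z, C, F, A}: 43 + 80 = 123
  … (31 splits in total)
  {Z, B, Q} + {C, F, A}: 43 + 49 = 92  ← best
Best: vehicle 1 H → B → Z → Q → H = 43; vehicle 2 H → C → A → F → H = 49; combined 92.

Minimum combined distance: 92 miles.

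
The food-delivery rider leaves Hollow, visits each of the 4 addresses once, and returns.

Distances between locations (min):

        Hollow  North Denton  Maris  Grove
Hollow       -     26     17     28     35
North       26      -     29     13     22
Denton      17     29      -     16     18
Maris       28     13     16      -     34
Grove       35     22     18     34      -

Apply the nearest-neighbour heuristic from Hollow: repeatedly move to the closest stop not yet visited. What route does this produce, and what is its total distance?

At Hollow the remaining stops are Denton 17, North 26, Maris 28, Grove 35; go to Denton.
At Denton the remaining stops are Maris 16, Grove 18, North 29; go to Maris.
At Maris the remaining stops are North 13, Grove 34; go to North.
At North the remaining stops are Grove 22; go to Grove.
Return Grove→Hollow: 35.
Total = 17 + 16 + 13 + 22 + 35 = 103.

Total distance 103 min via the nearest-neighbour route Hollow → Denton → Maris → North → Grove → Hollow.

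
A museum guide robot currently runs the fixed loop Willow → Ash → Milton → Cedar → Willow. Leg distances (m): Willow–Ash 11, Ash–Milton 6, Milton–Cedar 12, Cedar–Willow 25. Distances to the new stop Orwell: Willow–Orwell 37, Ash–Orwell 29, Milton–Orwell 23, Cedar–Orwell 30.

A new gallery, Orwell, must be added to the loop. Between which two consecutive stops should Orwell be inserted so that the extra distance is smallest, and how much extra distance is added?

Insertion cost between consecutive stops i–j is d(i,Orwell) + d(Orwell,j) − d(i,j):
  between Willow and Ash: 37 + 29 − 11 = 55
  between Ash and Milton: 29 + 23 − 6 = 46
  between Milton and Cedar: 23 + 30 − 12 = 41
  between Cedar and Willow: 30 + 37 − 25 = 42
Cheapest insertion is between Milton and Cedar, adding 41.
New total = 54 + 41 = 95.

Adding 41 m by placing Orwell on the Milton–Cedar leg.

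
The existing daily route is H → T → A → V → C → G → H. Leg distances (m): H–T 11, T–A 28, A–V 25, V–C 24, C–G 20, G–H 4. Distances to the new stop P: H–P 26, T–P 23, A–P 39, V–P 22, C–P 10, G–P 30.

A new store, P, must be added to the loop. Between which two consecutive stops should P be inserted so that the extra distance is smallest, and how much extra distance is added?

Minimum extra distance: 8 m, inserting P between V and C.

Insertion cost between consecutive stops i–j is d(i,P) + d(P,j) − d(i,j):
  between H and T: 26 + 23 − 11 = 38
  between T and A: 23 + 39 − 28 = 34
  between A and V: 39 + 22 − 25 = 36
  between V and C: 22 + 10 − 24 = 8
  between C and G: 10 + 30 − 20 = 20
  between G and H: 30 + 26 − 4 = 52
Cheapest insertion is between V and C, adding 8.
New total = 112 + 8 = 120.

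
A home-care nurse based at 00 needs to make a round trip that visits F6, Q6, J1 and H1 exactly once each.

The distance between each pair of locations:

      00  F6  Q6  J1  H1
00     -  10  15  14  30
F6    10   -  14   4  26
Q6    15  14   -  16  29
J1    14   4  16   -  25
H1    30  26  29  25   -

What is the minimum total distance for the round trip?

Shortest round trip = 83.

00→F6→Q6→J1→H1→00: 10+14+16+25+30 = 95
00→F6→Q6→H1→J1→00: 10+14+29+25+14 = 92
00→F6→J1→Q6→H1→00: 10+4+16+29+30 = 89
00→F6→J1→H1→Q6→00: 10+4+25+29+15 = 83
00→F6→H1→Q6→J1→00: 10+26+29+16+14 = 95
00→F6→H1→J1→Q6→00: 10+26+25+16+15 = 92
00→Q6→F6→J1→H1→00: 15+14+4+25+30 = 88
00→Q6→F6→H1→J1→00: 15+14+26+25+14 = 94
00→Q6→J1→F6→H1→00: 15+16+4+26+30 = 91
00→Q6→H1→F6→J1→00: 15+29+26+4+14 = 88
00→J1→F6→Q6→H1→00: 14+4+14+29+30 = 91
00→J1→Q6→F6→H1→00: 14+16+14+26+30 = 100
The minimum is 83.
One optimal route: 00 → F6 → J1 → H1 → Q6 → 00 (or its reverse).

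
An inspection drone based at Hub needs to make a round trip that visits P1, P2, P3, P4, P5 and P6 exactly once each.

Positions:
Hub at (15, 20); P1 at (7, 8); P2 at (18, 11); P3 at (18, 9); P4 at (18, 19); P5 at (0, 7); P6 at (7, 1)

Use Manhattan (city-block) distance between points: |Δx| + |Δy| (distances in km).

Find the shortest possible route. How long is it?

Minimum total distance: 74 km.

With 6 stops there are 6!/2 = 360 distinct round trips (a route and its reverse cost the same).
Hub → P1 → P2 → P3 → P4 → P5 → P6 → Hub: 20+14+2+10+30+13+27 = 116
Hub → P1 → P2 → P3 → P4 → P6 → P5 → Hub: 20+14+2+10+29+13+28 = 116
Hub → P1 → P2 → P3 → P5 → P4 → P6 → Hub: 20+14+2+20+30+29+27 = 142
Hub → P1 → P2 → P3 → P5 → P6 → P4 → Hub: 20+14+2+20+13+29+4 = 102
Hub → P1 → P2 → P3 → P6 → P4 → P5 → Hub: 20+14+2+19+29+30+28 = 142
Hub → P1 → P2 → P3 → P6 → P5 → P4 → Hub: 20+14+2+19+13+30+4 = 102
Hub → P1 → P2 → P4 → P3 → P5 → P6 → Hub: 20+14+8+10+20+13+27 = 112
Hub → P1 → P2 → P4 → P3 → P6 → P5 → Hub: 20+14+8+10+19+13+28 = 112
… (352 more)
Hub → P1 → P5 → P6 → P3 → P2 → P4 → Hub: 20+8+13+19+2+8+4 = 74  ← best
The minimum is 74.
One optimal route: Hub → P1 → P5 → P6 → P3 → P2 → P4 → Hub (or its reverse).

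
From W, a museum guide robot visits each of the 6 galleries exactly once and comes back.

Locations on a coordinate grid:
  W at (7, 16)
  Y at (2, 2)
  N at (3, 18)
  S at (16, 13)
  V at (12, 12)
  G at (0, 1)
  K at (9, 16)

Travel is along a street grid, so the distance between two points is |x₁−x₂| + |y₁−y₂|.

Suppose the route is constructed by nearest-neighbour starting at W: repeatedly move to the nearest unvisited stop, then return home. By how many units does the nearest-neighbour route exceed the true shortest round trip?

W: K=2, N=6, V=9, S=12, Y=19, G=22 ⇒ K
K: V=7, N=8, S=10, Y=21, G=24 ⇒ V
V: S=5, N=15, Y=20, G=23 ⇒ S
S: N=18, Y=25, G=28 ⇒ N
N: Y=17, G=20 ⇒ Y
Y: G=3 ⇒ G
NN route W → K → V → S → N → Y → G → W costs 74.
Optimal: W → N → Y → G → V → S → K → W costs 66 (by enumerating all 360 distinct tours).
Excess = 74 − 66 = 8.

8 longer than the optimal tour.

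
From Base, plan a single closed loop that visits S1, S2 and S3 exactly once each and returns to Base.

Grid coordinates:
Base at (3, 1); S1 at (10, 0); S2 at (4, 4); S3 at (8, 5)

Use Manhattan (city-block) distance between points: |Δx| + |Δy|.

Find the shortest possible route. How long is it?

Shortest round trip = 24.

There are 3 distinct closed tours to check (reversals are equivalent).
Base-S1-S2-S3-Base: 8+10+5+9 = 32
Base-S1-S3-S2-Base: 8+7+5+4 = 24
Base-S2-S1-S3-Base: 4+10+7+9 = 30
The minimum is 24.
One optimal route: Base → S1 → S3 → S2 → Base (or its reverse).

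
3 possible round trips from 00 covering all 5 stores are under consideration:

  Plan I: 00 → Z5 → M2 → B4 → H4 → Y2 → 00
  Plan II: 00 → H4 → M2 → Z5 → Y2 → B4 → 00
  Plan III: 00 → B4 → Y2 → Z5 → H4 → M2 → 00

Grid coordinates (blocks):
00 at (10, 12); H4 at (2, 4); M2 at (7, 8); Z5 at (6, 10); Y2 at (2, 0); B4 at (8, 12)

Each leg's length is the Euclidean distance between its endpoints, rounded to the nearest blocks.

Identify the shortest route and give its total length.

38 blocks — Plan I is the shortest.

Plan I: 4 + 2 + 4 + 10 + 4 + 14 = 38
Plan II: 11 + 6 + 2 + 11 + 13 + 2 = 45
Plan III: 2 + 13 + 11 + 7 + 6 + 5 = 44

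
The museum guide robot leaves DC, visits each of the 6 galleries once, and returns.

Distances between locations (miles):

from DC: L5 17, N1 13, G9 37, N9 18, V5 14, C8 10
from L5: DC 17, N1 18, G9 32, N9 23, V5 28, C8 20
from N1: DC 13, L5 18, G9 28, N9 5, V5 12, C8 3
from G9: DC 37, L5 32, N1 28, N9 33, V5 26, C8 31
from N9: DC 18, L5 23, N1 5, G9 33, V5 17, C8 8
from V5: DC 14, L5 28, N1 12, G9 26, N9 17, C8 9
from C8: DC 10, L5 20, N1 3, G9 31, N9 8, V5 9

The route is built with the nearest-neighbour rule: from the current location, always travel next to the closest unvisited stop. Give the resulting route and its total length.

Nearest-neighbour total = 110 miles; route DC → C8 → N1 → N9 → V5 → G9 → L5 → DC.

From DC: distances to unvisited — C8=10, N1=13, V5=14, L5=17, N9=18, G9=37. Nearest is C8 (10).
From C8: distances to unvisited — N1=3, N9=8, V5=9, L5=20, G9=31. Nearest is N1 (3).
From N1: distances to unvisited — N9=5, V5=12, L5=18, G9=28. Nearest is N9 (5).
From N9: distances to unvisited — V5=17, L5=23, G9=33. Nearest is V5 (17).
From V5: distances to unvisited — G9=26, L5=28. Nearest is G9 (26).
From G9: distances to unvisited — L5=32. Nearest is L5 (32).
Return L5→DC: 17.
Total = 10 + 3 + 5 + 17 + 26 + 32 + 17 = 110.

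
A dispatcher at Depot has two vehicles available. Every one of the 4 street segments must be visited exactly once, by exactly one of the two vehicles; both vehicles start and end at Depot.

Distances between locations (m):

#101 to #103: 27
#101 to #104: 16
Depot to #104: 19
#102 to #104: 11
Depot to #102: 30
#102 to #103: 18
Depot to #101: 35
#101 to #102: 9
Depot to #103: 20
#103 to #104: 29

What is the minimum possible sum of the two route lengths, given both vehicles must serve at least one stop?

114 m — the smallest possible combined total.

Check every non-empty split of the stops between the two vehicles; for each half take its own optimal tour:
  {#101} + {#102, #103, #104}: 70 + 68 = 138
  {#102} + {#101, #103, #104}: 60 + 82 = 142
  {#101, #102} + {#103, #104}: 74 + 68 = 142
  {#103} + {#101, #102, #104}: 40 + 74 = 114
  {#101, #103} + {#102, #104}: 82 + 60 = 142
  {#102, #103} + {#101, #104}: 68 + 70 = 138
  … (7 splits in total)
Best: vehicle 1 Depot → #103 → Depot = 40; vehicle 2 Depot → #101 → #102 → #104 → Depot = 74; combined 114.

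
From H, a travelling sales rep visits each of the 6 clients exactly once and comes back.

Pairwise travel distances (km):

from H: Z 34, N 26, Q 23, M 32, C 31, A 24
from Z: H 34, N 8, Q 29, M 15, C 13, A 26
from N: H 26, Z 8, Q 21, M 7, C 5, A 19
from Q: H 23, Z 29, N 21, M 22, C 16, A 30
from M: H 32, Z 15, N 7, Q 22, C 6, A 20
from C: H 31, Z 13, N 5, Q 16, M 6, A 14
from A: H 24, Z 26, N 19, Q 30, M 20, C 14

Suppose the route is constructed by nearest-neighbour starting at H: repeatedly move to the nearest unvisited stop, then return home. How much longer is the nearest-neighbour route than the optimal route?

Excess over optimum: 6 km.

H: Q=23, A=24, N=26, C=31, M=32, Z=34 ⇒ Q
Q: C=16, N=21, M=22, Z=29, A=30 ⇒ C
C: N=5, M=6, Z=13, A=14 ⇒ N
N: M=7, Z=8, A=19 ⇒ M
M: Z=15, A=20 ⇒ Z
Z: A=26 ⇒ A
NN route H → Q → C → N → M → Z → A → H costs 116.
Optimal: H → Q → C → M → N → Z → A → H costs 110 (by enumerating all 360 distinct tours).
Excess = 116 − 110 = 6.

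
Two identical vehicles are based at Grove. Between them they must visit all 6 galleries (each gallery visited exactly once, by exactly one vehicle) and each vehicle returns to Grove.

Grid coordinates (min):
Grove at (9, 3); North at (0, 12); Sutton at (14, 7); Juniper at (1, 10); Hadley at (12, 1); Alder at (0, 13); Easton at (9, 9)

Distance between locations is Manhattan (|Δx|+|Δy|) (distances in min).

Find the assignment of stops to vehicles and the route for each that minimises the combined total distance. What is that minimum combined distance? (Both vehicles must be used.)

Try each way of splitting the stops between the two vehicles (each non-empty) and, for each split, find the best tour for each vehicle:
  {North} + {Sutton, Juniper, Hadley, Alder, Easton}: 36 + 52 = 88
  {Sutton} + {North, Juniper, Hadley, Alder, Easton}: 18 + 48 = 66
  {North, Sutton} + {Juniper, Hadley, Alder, Easton}: 46 + 48 = 94
  {Juniper} + {North, Sutton, Hadley, Alder, Easton}: 30 + 52 = 82
  {North, Juniper} + {Sutton, Hadley, Alder, Easton}: 36 + 52 = 88
  {Sutton, Juniper} + {North, Hadley, Alder, Easton}: 40 + 48 = 88
  … (31 splits in total)
  {Hadley} + {North, Sutton, Juniper, Alder, Easton}: 10 + 48 = 58  ← best
Best: vehicle 1 Grove → Hadley → Grove = 10; vehicle 2 Grove → North → Alder → Juniper → Easton → Sutton → Grove = 48; combined 58.

Minimum combined distance: 58 min.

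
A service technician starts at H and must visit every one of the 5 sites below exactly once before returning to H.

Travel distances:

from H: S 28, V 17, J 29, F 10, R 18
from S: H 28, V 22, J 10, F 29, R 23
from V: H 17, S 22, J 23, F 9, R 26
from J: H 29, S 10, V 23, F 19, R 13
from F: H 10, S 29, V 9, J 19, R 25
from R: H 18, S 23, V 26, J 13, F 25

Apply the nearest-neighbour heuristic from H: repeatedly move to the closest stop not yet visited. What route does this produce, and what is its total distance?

From H: distances to unvisited — F=10, V=17, R=18, S=28, J=29. Nearest is F (10).
From F: distances to unvisited — V=9, J=19, R=25, S=29. Nearest is V (9).
From V: distances to unvisited — S=22, J=23, R=26. Nearest is S (22).
From S: distances to unvisited — J=10, R=23. Nearest is J (10).
From J: distances to unvisited — R=13. Nearest is R (13).
Return R→H: 18.
Total = 10 + 9 + 22 + 10 + 13 + 18 = 82.

Total distance 82 via the nearest-neighbour route H → F → V → S → J → R → H.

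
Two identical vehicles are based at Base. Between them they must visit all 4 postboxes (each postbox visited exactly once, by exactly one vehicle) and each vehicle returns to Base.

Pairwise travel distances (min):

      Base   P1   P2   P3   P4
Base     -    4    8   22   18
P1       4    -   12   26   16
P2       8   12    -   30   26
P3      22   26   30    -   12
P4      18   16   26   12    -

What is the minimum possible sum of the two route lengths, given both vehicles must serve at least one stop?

Minimum combined distance: 70 min.

Try each way of splitting the stops between the two vehicles (each non-empty) and, for each split, find the best tour for each vehicle:
  {P1} + {P2, P3, P4}: 8 + 68 = 76
  {P2} + {P1, P3, P4}: 16 + 54 = 70
  {P1, P2} + {P3, P4}: 24 + 52 = 76
  {P3} + {P1, P2, P4}: 44 + 54 = 98
  {P1, P3} + {P2, P4}: 52 + 52 = 104
  {P2, P3} + {P1, P4}: 60 + 38 = 98
  … (7 splits in total)
Best: vehicle 1 Base → P2 → Base = 16; vehicle 2 Base → P1 → P4 → P3 → Base = 54; combined 70.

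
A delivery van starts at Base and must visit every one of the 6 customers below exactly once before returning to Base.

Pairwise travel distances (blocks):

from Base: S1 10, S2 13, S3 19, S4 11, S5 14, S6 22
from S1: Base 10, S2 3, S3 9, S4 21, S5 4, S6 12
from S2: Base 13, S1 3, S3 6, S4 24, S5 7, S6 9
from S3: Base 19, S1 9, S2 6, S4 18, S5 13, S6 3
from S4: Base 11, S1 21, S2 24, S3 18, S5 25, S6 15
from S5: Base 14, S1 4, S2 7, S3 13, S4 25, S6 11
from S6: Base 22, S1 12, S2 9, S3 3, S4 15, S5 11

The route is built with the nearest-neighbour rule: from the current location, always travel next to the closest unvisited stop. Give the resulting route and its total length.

Total distance 69 blocks via the nearest-neighbour route Base → S1 → S2 → S3 → S6 → S5 → S4 → Base.

Base → [S1:10 / S4:11 / S2:13 / S5:14 / S3:19 / S6:22] → S1 (10)
S1 → [S2:3 / S5:4 / S3:9 / S6:12 / S4:21] → S2 (3)
S2 → [S3:6 / S5:7 / S6:9 / S4:24] → S3 (6)
S3 → [S6:3 / S5:13 / S4:18] → S6 (3)
S6 → [S5:11 / S4:15] → S5 (11)
S5 → [S4:25] → S4 (25)
Return S4→Base: 11.
Total = 10 + 3 + 6 + 3 + 11 + 25 + 11 = 69.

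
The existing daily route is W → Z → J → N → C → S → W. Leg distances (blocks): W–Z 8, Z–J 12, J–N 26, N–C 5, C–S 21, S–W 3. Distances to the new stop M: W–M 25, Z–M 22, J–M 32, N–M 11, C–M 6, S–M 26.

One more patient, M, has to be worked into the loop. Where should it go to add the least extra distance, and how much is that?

Minimum extra distance: 11 blocks, inserting M between C and S.

Insertion cost between consecutive stops i–j is d(i,M) + d(M,j) − d(i,j):
  between W and Z: 25 + 22 − 8 = 39
  between Z and J: 22 + 32 − 12 = 42
  between J and N: 32 + 11 − 26 = 17
  between N and C: 11 + 6 − 5 = 12
  between C and S: 6 + 26 − 21 = 11
  between S and W: 26 + 25 − 3 = 48
Cheapest insertion is between C and S, adding 11.
New total = 75 + 11 = 86.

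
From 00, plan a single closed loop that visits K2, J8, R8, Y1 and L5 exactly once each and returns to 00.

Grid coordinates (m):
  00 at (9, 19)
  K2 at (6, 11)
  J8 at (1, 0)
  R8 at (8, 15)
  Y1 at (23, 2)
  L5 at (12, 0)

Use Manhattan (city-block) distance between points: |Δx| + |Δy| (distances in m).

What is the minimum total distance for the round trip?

Minimum total distance: 82 m.

With 5 stops there are 5!/2 = 60 distinct round trips (a route and its reverse cost the same).
00-K2-J8-R8-Y1-L5-00: 11+16+22+28+13+22 = 112
00-K2-J8-R8-L5-Y1-00: 11+16+22+19+13+31 = 112
00-K2-J8-Y1-R8-L5-00: 11+16+24+28+19+22 = 120
00-K2-J8-Y1-L5-R8-00: 11+16+24+13+19+5 = 88
00-K2-J8-L5-R8-Y1-00: 11+16+11+19+28+31 = 116
00-K2-J8-L5-Y1-R8-00: 11+16+11+13+28+5 = 84
00-K2-R8-J8-Y1-L5-00: 11+6+22+24+13+22 = 98
00-K2-R8-J8-L5-Y1-00: 11+6+22+11+13+31 = 94
00-K2-R8-Y1-J8-L5-00: 11+6+28+24+11+22 = 102
00-K2-R8-Y1-L5-J8-00: 11+6+28+13+11+27 = 96
00-K2-R8-L5-J8-Y1-00: 11+6+19+11+24+31 = 102
00-K2-R8-L5-Y1-J8-00: 11+6+19+13+24+27 = 100
00-K2-Y1-J8-R8-L5-00: 11+26+24+22+19+22 = 124
00-K2-Y1-J8-L5-R8-00: 11+26+24+11+19+5 = 96
… (46 more)
00-R8-K2-J8-L5-Y1-00: 5+6+16+11+13+31 = 82  ← best
The minimum is 82.
One optimal route: 00 → R8 → K2 → J8 → L5 → Y1 → 00 (or its reverse).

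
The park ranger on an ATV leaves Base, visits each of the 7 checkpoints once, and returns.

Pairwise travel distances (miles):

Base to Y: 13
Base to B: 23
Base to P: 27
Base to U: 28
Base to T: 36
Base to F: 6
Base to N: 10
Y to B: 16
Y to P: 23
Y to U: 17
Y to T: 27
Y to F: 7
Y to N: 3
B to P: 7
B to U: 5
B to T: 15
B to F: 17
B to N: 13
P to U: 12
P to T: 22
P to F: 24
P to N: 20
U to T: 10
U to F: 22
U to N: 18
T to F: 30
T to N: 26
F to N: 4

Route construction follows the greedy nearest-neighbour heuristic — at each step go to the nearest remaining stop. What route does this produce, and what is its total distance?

Base → [F:6 / N:10 / Y:13 / B:23 / P:27 / U:28 / T:36] → F (6)
F → [N:4 / Y:7 / B:17 / U:22 / P:24 / T:30] → N (4)
N → [Y:3 / B:13 / U:18 / P:20 / T:26] → Y (3)
Y → [B:16 / U:17 / P:23 / T:27] → B (16)
B → [U:5 / P:7 / T:15] → U (5)
U → [T:10 / P:12] → T (10)
T → [P:22] → P (22)
Return P→Base: 27.
Total = 6 + 4 + 3 + 16 + 5 + 10 + 22 + 27 = 93.

93 miles along Base → F → N → Y → B → U → T → P → Base.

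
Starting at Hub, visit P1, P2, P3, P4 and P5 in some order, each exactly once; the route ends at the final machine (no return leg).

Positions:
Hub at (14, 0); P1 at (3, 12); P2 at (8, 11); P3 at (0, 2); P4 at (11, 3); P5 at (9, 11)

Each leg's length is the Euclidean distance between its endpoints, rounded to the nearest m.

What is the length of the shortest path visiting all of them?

There are 5! = 120 possible orderings.
Hub - P1 - P2 - P3 - P4 - P5: 16+5+12+11+8 = 52
Hub - P1 - P2 - P3 - P5 - P4: 16+5+12+13+8 = 54
Hub - P1 - P2 - P4 - P3 - P5: 16+5+9+11+13 = 54
Hub - P1 - P2 - P4 - P5 - P3: 16+5+9+8+13 = 51
Hub - P1 - P2 - P5 - P3 - P4: 16+5+1+13+11 = 46
Hub - P1 - P2 - P5 - P4 - P3: 16+5+1+8+11 = 41
Hub - P1 - P3 - P2 - P4 - P5: 16+10+12+9+8 = 55
Hub - P1 - P3 - P2 - P5 - P4: 16+10+12+1+8 = 47
Hub - P1 - P3 - P4 - P2 - P5: 16+10+11+9+1 = 47
Hub - P1 - P3 - P4 - P5 - P2: 16+10+11+8+1 = 46
Hub - P1 - P3 - P5 - P2 - P4: 16+10+13+1+9 = 49
Hub - P1 - P3 - P5 - P4 - P2: 16+10+13+8+9 = 56
Hub - P1 - P4 - P2 - P3 - P5: 16+12+9+12+13 = 62
Hub - P1 - P4 - P2 - P5 - P3: 16+12+9+1+13 = 51
… (106 more)
Hub - P4 - P5 - P2 - P1 - P3: 4+8+1+5+10 = 28  ← best
The minimum is 28.
One shortest path: Hub → P4 → P5 → P2 → P1 → P3.

28 m — the minimum one-way total.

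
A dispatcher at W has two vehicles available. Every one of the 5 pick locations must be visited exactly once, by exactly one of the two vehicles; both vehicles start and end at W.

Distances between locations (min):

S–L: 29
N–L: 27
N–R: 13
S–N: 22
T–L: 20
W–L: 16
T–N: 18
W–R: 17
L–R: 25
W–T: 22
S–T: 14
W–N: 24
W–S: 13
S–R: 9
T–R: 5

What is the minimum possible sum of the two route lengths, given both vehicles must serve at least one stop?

Minimum combined distance: 101 min.

Check every non-empty split of the stops between the two vehicles; for each half take its own optimal tour:
  {S} + {T, N, L, R}: 26 + 78 = 104
  {T} + {S, N, L, R}: 44 + 78 = 122
  {S, T} + {N, L, R}: 49 + 73 = 122
  {N} + {S, T, L, R}: 48 + 63 = 111
  {S, N} + {T, L, R}: 59 + 58 = 117
  {T, N} + {S, L, R}: 64 + 63 = 127
  … (15 splits in total)
  {L} + {S, T, N, R}: 32 + 69 = 101  ← best
Best: vehicle 1 W → L → W = 32; vehicle 2 W → S → T → R → N → W = 69; combined 101.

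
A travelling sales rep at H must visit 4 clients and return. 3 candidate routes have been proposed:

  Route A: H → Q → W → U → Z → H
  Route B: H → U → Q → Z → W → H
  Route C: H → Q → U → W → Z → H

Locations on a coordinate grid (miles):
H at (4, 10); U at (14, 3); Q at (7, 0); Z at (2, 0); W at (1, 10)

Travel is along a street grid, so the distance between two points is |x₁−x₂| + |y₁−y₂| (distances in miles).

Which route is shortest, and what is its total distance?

Route A: 13 + 16 + 20 + 15 + 12 = 76
Route B: 17 + 10 + 5 + 11 + 3 = 46
Route C: 13 + 10 + 20 + 11 + 12 = 66

46 miles — Route B is the shortest.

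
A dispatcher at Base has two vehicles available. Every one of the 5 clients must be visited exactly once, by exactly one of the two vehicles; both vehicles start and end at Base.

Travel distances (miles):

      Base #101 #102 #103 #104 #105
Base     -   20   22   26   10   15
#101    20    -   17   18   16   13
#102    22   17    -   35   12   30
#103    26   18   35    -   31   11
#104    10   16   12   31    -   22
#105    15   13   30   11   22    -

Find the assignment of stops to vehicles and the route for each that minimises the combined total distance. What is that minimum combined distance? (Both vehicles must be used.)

There are 2^4 − 1 = 15 ways to divide the 5 stops into two non-empty groups. For each, the best each vehicle can do is its own shortest tour through its group:
  {#101} + {#102, #103, #104, #105}: 40 + 83 = 123
  {#102} + {#101, #103, #104, #105}: 44 + 70 = 114
  {#101, #102} + {#103, #104, #105}: 59 + 67 = 126
  {#103} + {#101, #102, #104, #105}: 52 + 67 = 119
  {#101, #103} + {#102, #104, #105}: 64 + 67 = 131
  {#102, #103} + {#101, #104, #105}: 83 + 54 = 137
  … (15 splits in total)
  {#104} + {#101, #102, #103, #105}: 20 + 83 = 103  ← best
Best: vehicle 1 Base → #104 → Base = 20; vehicle 2 Base → #102 → #101 → #103 → #105 → Base = 83; combined 103.

Minimum combined distance: 103 miles.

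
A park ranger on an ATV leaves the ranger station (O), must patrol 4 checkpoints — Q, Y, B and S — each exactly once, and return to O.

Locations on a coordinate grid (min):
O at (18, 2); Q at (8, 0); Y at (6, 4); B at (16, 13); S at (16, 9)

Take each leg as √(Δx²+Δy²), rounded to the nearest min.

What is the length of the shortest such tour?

With 4 stops there are 4!/2 = 12 distinct round trips (a route and its reverse cost the same).
O-Q-Y-B-S-O: 10+4+13+4+7 = 38
O-Q-Y-S-B-O: 10+4+11+4+11 = 40
O-Q-B-Y-S-O: 10+15+13+11+7 = 56
O-Q-B-S-Y-O: 10+15+4+11+12 = 52
O-Q-S-Y-B-O: 10+12+11+13+11 = 57
O-Q-S-B-Y-O: 10+12+4+13+12 = 51
O-Y-Q-B-S-O: 12+4+15+4+7 = 42
O-Y-Q-S-B-O: 12+4+12+4+11 = 43
O-Y-B-Q-S-O: 12+13+15+12+7 = 59
O-Y-S-Q-B-O: 12+11+12+15+11 = 61
O-B-Q-Y-S-O: 11+15+4+11+7 = 48
O-B-Y-Q-S-O: 11+13+4+12+7 = 47
The minimum is 38.
One optimal route: O → Q → Y → B → S → O (or its reverse).

Shortest round trip = 38 min.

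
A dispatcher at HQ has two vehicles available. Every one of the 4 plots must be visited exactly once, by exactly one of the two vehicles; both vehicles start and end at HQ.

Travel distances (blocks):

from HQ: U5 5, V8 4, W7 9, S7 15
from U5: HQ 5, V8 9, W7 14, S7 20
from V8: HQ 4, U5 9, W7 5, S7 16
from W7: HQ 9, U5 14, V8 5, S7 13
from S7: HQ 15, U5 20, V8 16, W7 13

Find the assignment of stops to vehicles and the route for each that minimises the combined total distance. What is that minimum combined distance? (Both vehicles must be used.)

Check every non-empty split of the stops between the two vehicles; for each half take its own optimal tour:
  {U5} + {V8, W7, S7}: 10 + 37 = 47
  {V8} + {U5, W7, S7}: 8 + 47 = 55
  {U5, V8} + {W7, S7}: 18 + 37 = 55
  {W7} + {U5, V8, S7}: 18 + 45 = 63
  {U5, W7} + {V8, S7}: 28 + 35 = 63
  {V8, W7} + {U5, S7}: 18 + 40 = 58
  … (7 splits in total)
Best: vehicle 1 HQ → U5 → HQ = 10; vehicle 2 HQ → V8 → W7 → S7 → HQ = 37; combined 47.

Minimum combined distance: 47 blocks.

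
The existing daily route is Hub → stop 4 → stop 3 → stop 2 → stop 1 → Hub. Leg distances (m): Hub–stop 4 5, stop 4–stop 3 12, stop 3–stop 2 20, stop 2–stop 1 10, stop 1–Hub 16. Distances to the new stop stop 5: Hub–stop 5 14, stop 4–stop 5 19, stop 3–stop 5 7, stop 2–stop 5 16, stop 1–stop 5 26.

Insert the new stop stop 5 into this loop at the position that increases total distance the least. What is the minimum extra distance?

Insertion cost between consecutive stops i–j is d(i,stop 5) + d(stop 5,j) − d(i,j):
  between Hub and stop 4: 14 + 19 − 5 = 28
  between stop 4 and stop 3: 19 + 7 − 12 = 14
  between stop 3 and stop 2: 7 + 16 − 20 = 3
  between stop 2 and stop 1: 16 + 26 − 10 = 32
  between stop 1 and Hub: 26 + 14 − 16 = 24
Cheapest insertion is between stop 3 and stop 2, adding 3.
New total = 63 + 3 = 66.

Minimum extra distance: 3 m, inserting stop 5 between stop 3 and stop 2.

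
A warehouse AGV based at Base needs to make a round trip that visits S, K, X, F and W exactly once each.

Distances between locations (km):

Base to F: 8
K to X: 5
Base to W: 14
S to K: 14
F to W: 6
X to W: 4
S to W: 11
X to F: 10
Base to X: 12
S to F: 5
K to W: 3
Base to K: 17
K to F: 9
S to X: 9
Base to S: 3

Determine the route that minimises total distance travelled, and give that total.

Base-S-K-X-F-W-Base: 3+14+5+10+6+14 = 52
Base-S-K-X-W-F-Base: 3+14+5+4+6+8 = 40
Base-S-K-F-X-W-Base: 3+14+9+10+4+14 = 54
Base-S-K-F-W-X-Base: 3+14+9+6+4+12 = 48
Base-S-K-W-X-F-Base: 3+14+3+4+10+8 = 42
Base-S-K-W-F-X-Base: 3+14+3+6+10+12 = 48
Base-S-X-K-F-W-Base: 3+9+5+9+6+14 = 46
Base-S-X-K-W-F-Base: 3+9+5+3+6+8 = 34
Base-S-X-F-K-W-Base: 3+9+10+9+3+14 = 48
Base-S-X-F-W-K-Base: 3+9+10+6+3+17 = 48
Base-S-X-W-K-F-Base: 3+9+4+3+9+8 = 36
Base-S-X-W-F-K-Base: 3+9+4+6+9+17 = 48
Base-S-F-K-X-W-Base: 3+5+9+5+4+14 = 40
Base-S-F-K-W-X-Base: 3+5+9+3+4+12 = 36
… (46 more)
The minimum is 34.
One optimal route: Base → S → X → K → W → F → Base (or its reverse).

Minimum total distance: 34 km.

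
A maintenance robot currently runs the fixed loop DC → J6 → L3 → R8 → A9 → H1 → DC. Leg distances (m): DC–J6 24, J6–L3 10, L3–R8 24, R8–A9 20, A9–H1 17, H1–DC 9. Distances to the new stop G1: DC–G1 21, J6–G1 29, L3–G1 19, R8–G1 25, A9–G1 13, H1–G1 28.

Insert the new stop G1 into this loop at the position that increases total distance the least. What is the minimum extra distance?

Insertion cost between consecutive stops i–j is d(i,G1) + d(G1,j) − d(i,j):
  between DC and J6: 21 + 29 − 24 = 26
  between J6 and L3: 29 + 19 − 10 = 38
  between L3 and R8: 19 + 25 − 24 = 20
  between R8 and A9: 25 + 13 − 20 = 18
  between A9 and H1: 13 + 28 − 17 = 24
  between H1 and DC: 28 + 21 − 9 = 40
Cheapest insertion is between R8 and A9, adding 18.
New total = 104 + 18 = 122.

Minimum extra distance: 18 m, inserting G1 between R8 and A9.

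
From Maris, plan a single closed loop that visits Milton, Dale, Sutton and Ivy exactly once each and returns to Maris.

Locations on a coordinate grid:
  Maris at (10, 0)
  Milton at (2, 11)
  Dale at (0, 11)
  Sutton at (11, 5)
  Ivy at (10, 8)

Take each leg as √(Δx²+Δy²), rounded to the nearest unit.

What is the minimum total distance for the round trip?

Minimum total distance: 34.

Maris→Milton→Dale→Sutton→Ivy→Maris: 14+2+13+3+8 = 40
Maris→Milton→Dale→Ivy→Sutton→Maris: 14+2+10+3+5 = 34
Maris→Milton→Sutton→Dale→Ivy→Maris: 14+11+13+10+8 = 56
Maris→Milton→Sutton→Ivy→Dale→Maris: 14+11+3+10+15 = 53
Maris→Milton→Ivy→Dale→Sutton→Maris: 14+9+10+13+5 = 51
Maris→Milton→Ivy→Sutton→Dale→Maris: 14+9+3+13+15 = 54
Maris→Dale→Milton→Sutton→Ivy→Maris: 15+2+11+3+8 = 39
Maris→Dale→Milton→Ivy→Sutton→Maris: 15+2+9+3+5 = 34
Maris→Dale→Sutton→Milton→Ivy→Maris: 15+13+11+9+8 = 56
Maris→Dale→Ivy→Milton→Sutton→Maris: 15+10+9+11+5 = 50
Maris→Sutton→Milton→Dale→Ivy→Maris: 5+11+2+10+8 = 36
Maris→Sutton→Dale→Milton→Ivy→Maris: 5+13+2+9+8 = 37
The minimum is 34.
One optimal route: Maris → Milton → Dale → Ivy → Sutton → Maris (or its reverse).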